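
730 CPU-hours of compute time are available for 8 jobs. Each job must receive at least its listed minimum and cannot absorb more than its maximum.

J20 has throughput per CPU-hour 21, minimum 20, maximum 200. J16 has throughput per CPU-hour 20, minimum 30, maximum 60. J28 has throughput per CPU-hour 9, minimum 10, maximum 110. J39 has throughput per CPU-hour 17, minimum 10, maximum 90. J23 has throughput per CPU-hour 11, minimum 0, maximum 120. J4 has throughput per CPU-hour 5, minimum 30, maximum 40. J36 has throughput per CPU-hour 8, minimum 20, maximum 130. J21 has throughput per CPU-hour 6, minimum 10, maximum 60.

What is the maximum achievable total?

Meeting every minimum uses 20+30+10+10+0+30+20+10 = 130 CPU-hours, leaving 600.
Rank by throughput per CPU-hour: J20 21 > J16 20 > J39 17 > J23 11 > J28 9 > J36 8 > J21 6 > J4 5.
J20: +180 to 200 (cap) — 420 left.
J16 takes 30 more to reach its cap of 60 — 390 left.
J39: +80 to 90 (cap) — 310 left.
Give J23 120 more to hit its cap of 120 — 190 left.
J28 takes 100 more to reach its cap of 110 — 90 left.
J36 has room for 110 more but only 90 remain, so it gets 110.
Total = 21×200 + 20×60 + 9×110 + 17×90 + 11×120 + 5×30 + 8×110 + 6×10 = 10330.

10330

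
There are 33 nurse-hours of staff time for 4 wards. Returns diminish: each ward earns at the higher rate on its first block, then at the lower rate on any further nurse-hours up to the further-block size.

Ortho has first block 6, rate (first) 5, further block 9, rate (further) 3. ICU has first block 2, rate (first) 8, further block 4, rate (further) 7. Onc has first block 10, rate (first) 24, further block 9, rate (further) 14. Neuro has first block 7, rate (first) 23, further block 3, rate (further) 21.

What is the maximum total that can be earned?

Order all 8 blocks by rate: Onc/tier1 24 > Neuro/tier1 23 > Neuro/tier2 21 > Onc/tier2 14 > ICU/tier1 8 > ICU/tier2 7 > Ortho/tier1 5 > Ortho/tier2 3.
Fill Onc tier1 block (10 at 24) — 23 left.
Neuro/tier1 (23): +7 — 16 left.
Fill Neuro tier2 block (3 at 21) — 13 left.
Fill Onc tier2 block (9 at 14) — 4 left.
ICU/tier1 (8): +2 — 2 left.
2 remain; put them into ICU tier2 at 7.
Total = 24×10 + 23×7 + 21×3 + 14×9 + 8×2 + 7×2 = 620.

620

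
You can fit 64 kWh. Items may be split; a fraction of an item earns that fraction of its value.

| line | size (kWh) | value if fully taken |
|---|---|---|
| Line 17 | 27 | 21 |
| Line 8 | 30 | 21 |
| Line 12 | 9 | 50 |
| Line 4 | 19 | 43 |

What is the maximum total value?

Rank by value-to-size ratio: Line 12 50/9≈5.56, Line 4 43/19≈2.26, Line 17 21/27≈0.778, Line 8 21/30≈0.7.
Take all of Line 12 (9 kWh, value 50) — 55 kWh left.
All 19 kWh of Line 4 fit (value 43) — 36 remain.
All 27 kWh of Line 17 fit (value 21) — 9 remain.
Fill the last 9 kWh with part of Line 8: 9/30 of it earns 6.3.
Total value = 120.3.

120.3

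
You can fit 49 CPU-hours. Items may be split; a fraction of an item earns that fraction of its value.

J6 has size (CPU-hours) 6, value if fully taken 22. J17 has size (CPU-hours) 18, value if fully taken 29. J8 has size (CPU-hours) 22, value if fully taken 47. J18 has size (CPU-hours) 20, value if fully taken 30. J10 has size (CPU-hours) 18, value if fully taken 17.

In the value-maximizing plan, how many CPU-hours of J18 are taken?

3

Best value per unit of size first: J6 22/6≈3.67, J8 47/22≈2.14, J17 29/18≈1.61, J18 30/20≈1.5, J10 17/18≈0.944.
All 6 CPU-hours of J6 fit (value 22) ; 43 remain.
J8: take in full, 22 CPU-hours for value 47 ; 21 left.
J17: take in full, 18 CPU-hours for value 29 ; 3 left.
3 CPU-hours left: a 3/20 share of J18 gives 30×3/20 = 4.5.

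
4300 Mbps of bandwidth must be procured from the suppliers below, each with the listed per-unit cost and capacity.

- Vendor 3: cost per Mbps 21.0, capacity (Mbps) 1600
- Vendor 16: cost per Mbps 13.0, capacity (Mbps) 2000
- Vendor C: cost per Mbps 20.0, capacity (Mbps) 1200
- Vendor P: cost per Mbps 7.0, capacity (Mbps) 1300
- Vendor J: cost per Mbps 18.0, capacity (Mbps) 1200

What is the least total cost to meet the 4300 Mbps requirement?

53100

Use suppliers in increasing cost order.
Vendor P at 7.0: take all 1300 Mbps — 3000 still needed.
Vendor 16 at 13.0: take all 2000 Mbps — 1000 still needed.
Vendor J (18.0): take the remaining 1000 — done.
Vendor C, Vendor 3: unused.
Cost = 1300×7.0 + 2000×13.0 + 1000×18.0 = 53100.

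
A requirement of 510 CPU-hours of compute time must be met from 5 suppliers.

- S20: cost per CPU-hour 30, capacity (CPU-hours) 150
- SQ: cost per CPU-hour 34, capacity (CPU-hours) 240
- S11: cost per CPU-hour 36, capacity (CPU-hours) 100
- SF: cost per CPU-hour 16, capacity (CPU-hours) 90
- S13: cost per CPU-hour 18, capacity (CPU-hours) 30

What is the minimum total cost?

14640

Use suppliers in increasing cost order.
SF (16): use full 90 ; 420 CPU-hours to go.
S13 (18): use full 30 ; 390 CPU-hours to go.
S20 (30): use full 150 ; 240 CPU-hours to go.
SQ at 34: take all 240 CPU-hours ; 0 still needed.
S11: unused.
Cost = 90×16 + 30×18 + 150×30 + 240×34 = 14640.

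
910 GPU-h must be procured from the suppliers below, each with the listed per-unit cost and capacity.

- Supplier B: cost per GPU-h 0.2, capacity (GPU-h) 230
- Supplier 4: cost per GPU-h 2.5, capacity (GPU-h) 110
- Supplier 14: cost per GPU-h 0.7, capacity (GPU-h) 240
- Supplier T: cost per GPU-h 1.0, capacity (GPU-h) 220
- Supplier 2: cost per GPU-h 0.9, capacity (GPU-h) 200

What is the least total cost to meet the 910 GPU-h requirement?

Fill from the cheapest supplier first.
Take 230 from Supplier B at 0.2 ; need 680 more.
Supplier 14 (0.7): use full 240 ; 440 GPU-h to go.
Supplier 2 at 0.9: take all 200 GPU-h ; 240 still needed.
Supplier T (1.0): use full 220 ; 20 GPU-h to go.
Supplier 4 (2.5): take the remaining 20 ; done.
Cost = 230×0.2 + 240×0.7 + 200×0.9 + 220×1.0 + 20×2.5 = 664.

664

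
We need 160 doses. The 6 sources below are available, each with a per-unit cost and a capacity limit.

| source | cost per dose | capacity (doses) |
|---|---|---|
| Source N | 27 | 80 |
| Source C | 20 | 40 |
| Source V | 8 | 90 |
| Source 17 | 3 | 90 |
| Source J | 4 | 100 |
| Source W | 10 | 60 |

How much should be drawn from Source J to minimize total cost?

70

Use sources in increasing cost order.
Take 90 from Source 17 at 3 ; need 70 more.
Source J at 4: take 70 of its 100 ; requirement met.
Source V, Source W, Source C, Source N: unused.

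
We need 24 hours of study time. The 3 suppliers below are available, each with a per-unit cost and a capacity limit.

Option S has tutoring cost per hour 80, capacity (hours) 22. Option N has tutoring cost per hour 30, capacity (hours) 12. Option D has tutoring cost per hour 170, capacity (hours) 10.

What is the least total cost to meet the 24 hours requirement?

Cheapest first:
Option N (30): use full 12 — 12 hours to go.
Option S (80): take the remaining 12 — done.
Option D: unused.
Cost = 12×30 + 12×80 = 1320.

1320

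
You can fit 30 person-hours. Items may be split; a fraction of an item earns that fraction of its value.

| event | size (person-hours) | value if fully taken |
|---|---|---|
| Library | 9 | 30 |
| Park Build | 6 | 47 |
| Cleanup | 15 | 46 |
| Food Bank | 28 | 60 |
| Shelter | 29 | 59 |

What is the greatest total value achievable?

123

Best value per unit of size first: Park Build 47/6≈7.83, Library 30/9≈3.33, Cleanup 46/15≈3.07, Food Bank 60/28≈2.14, Shelter 59/29≈2.03.
Park Build: take in full, 6 person-hours for value 47 ; 24 left.
Library: take in full, 9 person-hours for value 30 ; 15 left.
All 15 person-hours of Cleanup fit (value 46) ; 0 remain.
Total value = 123.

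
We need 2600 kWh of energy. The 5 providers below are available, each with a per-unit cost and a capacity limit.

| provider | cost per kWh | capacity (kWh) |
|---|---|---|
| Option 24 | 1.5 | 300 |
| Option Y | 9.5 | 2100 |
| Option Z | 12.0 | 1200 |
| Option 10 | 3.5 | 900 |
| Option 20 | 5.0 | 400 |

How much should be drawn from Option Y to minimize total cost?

Cheapest first:
Option 24 (1.5): use full 300 → 2300 kWh to go.
Option 10 at 3.5: take all 900 kWh → 1400 still needed.
Take 400 from Option 20 at 5.0 → need 1000 more.
Option Y (9.5): take the remaining 1000 → done.
Option Z: unused.

1000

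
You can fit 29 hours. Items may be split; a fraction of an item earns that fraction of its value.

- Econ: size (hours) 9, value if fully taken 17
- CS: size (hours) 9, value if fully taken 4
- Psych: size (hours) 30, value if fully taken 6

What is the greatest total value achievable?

Sort by value density: Econ 17/9≈1.89, CS 4/9≈0.444, Psych 6/30≈0.2.
Econ: take in full, 9 hours for value 17 → 20 left.
All 9 hours of CS fit (value 4) → 11 remain.
Fill the last 11 hours with part of Psych: 11/30 of it earns 2.2.
Total value = 23.2.

23.2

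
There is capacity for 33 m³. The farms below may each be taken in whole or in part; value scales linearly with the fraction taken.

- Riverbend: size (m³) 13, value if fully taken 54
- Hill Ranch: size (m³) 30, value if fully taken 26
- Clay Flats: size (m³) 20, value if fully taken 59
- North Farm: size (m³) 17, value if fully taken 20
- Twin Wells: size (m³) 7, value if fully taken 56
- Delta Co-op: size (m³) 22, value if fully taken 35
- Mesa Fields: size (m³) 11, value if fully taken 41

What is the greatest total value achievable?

156.9

Rank by value-to-size ratio: Twin Wells 56/7≈8, Riverbend 54/13≈4.15, Mesa Fields 41/11≈3.73, Clay Flats 59/20≈2.95, Delta Co-op 35/22≈1.59, North Farm 20/17≈1.18, Hill Ranch 26/30≈0.867.
Take all of Twin Wells (7 m³, value 56) → 26 m³ left.
Take all of Riverbend (13 m³, value 54) → 13 m³ left.
All 11 m³ of Mesa Fields fit (value 41) → 2 remain.
2 m³ left: a 2/20 share of Clay Flats gives 59×2/20 = 5.9.
Total value = 156.9.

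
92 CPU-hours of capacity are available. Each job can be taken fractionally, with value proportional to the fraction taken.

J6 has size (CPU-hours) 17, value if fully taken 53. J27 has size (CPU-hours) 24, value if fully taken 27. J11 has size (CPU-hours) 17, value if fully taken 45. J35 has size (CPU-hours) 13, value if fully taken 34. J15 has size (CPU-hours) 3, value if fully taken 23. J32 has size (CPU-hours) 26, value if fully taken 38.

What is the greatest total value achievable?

211

Best value per unit of size first: J15 23/3≈7.67, J6 53/17≈3.12, J11 45/17≈2.65, J35 34/13≈2.62, J32 38/26≈1.46, J27 27/24≈1.12.
J15: take in full, 3 CPU-hours for value 23 — 89 left.
All 17 CPU-hours of J6 fit (value 53) — 72 remain.
All 17 CPU-hours of J11 fit (value 45) — 55 remain.
All 13 CPU-hours of J35 fit (value 34) — 42 remain.
J32: take in full, 26 CPU-hours for value 38 — 16 left.
Only 16 CPU-hours remain; take 16/24 of J27 for value 27×16/24 = 18.
Total value = 211.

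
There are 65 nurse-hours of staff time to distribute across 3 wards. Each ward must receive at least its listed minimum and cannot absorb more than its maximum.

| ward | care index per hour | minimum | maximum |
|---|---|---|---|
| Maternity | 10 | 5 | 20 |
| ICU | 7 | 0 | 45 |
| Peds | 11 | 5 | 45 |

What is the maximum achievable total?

Meeting every minimum uses 5+0+5 = 10 nurse-hours, leaving 55.
Rank by care index per hour: Peds 11 > Maternity 10 > ICU 7.
Give Peds 40 more to hit its cap of 45 — 15 left.
Maternity takes 15 more to reach its cap of 20 — 0 left.
Total = 10×20 + 11×45 = 695.

695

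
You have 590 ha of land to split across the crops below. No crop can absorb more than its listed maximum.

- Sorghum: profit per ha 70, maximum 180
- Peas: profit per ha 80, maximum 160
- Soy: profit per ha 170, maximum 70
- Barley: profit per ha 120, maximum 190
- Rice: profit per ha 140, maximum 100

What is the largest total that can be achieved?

66400

Highest profit per ha first: Soy 170 > Rice 140 > Barley 120 > Peas 80 > Sorghum 70.
Soy takes 70 to reach its cap of 70 → 520 left.
Rice: +100 to 100 (cap) → 420 left.
Give Barley 190 to hit its cap of 190 → 230 left.
Peas: +160 to 160 (cap) → 70 left.
Sorghum: +70 (room for 180) → 70. Pool exhausted.
Total = 70×70 + 80×160 + 170×70 + 120×190 + 140×100 = 66400.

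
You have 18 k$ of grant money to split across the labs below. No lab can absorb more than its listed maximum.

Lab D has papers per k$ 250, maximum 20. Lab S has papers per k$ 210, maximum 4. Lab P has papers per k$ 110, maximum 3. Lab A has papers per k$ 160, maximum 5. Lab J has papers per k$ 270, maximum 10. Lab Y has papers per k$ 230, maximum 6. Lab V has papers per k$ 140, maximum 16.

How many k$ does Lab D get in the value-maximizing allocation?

8

Highest papers per k$ first: Lab J 270 > Lab D 250 > Lab Y 230 > Lab S 210 > Lab A 160 > Lab V 140 > Lab P 110.
Lab J takes 10 to reach its cap of 10 — 8 left.
Lab D: +8 (room for 20) → 8. Pool exhausted.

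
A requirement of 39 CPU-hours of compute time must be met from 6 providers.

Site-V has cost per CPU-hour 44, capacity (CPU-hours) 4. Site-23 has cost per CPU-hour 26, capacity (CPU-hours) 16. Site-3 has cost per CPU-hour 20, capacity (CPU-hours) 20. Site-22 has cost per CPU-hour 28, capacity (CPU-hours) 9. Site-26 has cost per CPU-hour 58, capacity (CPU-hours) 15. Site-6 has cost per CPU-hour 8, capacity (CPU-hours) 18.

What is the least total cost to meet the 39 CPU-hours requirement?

Cheapest first:
Take 18 from Site-6 at 8 ; need 21 more.
Take 20 from Site-3 at 20 ; need 1 more.
Site-23 (26): take the remaining 1 ; done.
Site-22, Site-V, Site-26: unused.
Cost = 18×8 + 20×20 + 1×26 = 570.

570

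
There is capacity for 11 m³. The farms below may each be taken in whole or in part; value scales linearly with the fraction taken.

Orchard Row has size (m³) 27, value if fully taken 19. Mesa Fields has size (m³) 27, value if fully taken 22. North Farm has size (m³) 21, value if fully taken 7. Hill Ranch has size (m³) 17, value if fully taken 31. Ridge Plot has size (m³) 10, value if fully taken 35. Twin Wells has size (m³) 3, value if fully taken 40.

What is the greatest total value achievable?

68

Sort by value density: Twin Wells 40/3≈13.3, Ridge Plot 35/10≈3.5, Hill Ranch 31/17≈1.82, Mesa Fields 22/27≈0.815, Orchard Row 19/27≈0.704, North Farm 7/21≈0.333.
Twin Wells: take in full, 3 m³ for value 40 → 8 left.
8 m³ left: a 8/10 share of Ridge Plot gives 35×8/10 = 28.
Total value = 68.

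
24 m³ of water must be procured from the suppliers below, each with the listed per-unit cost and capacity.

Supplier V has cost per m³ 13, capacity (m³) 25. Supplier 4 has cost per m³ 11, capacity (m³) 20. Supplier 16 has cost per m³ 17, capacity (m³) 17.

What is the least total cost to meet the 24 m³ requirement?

Cheapest first:
Supplier 4 at 11: take all 20 m³ ; 4 still needed.
Take 4 from Supplier V at 13 to finish.
Supplier 16: unused.
Cost = 20×11 + 4×13 = 272.

272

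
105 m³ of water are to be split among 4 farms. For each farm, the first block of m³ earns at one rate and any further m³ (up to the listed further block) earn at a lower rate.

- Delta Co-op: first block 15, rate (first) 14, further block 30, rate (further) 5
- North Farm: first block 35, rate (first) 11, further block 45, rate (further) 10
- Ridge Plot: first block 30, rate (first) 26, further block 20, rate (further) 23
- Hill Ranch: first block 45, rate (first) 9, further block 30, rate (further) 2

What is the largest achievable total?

1885

Treat each block as its own option and order by rate: Ridge Plot/first 26 > Ridge Plot/second 23 > Delta Co-op/first 14 > North Farm/first 11 > North Farm/second 10 > Hill Ranch/first 9 > Delta Co-op/second 5 > Hill Ranch/second 2.
Ridge Plot/first (26): +30 ; 75 left.
Fill Ridge Plot second block (20 at 23) ; 55 left.
Delta Co-op first at 14: fill all 15 ; 40 left.
North Farm first at 11: fill all 35 ; 5 left.
North Farm second at 10: only 5 left, fill 5.
Total = 26×30 + 23×20 + 14×15 + 11×35 + 10×5 = 1885.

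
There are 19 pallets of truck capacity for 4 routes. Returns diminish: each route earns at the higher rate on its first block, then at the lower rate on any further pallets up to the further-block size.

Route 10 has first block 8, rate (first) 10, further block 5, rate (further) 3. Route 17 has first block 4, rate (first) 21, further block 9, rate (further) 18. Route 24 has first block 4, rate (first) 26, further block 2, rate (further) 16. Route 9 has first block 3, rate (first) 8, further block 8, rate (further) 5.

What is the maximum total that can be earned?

382

Treat each block as its own option and order by rate: Route 24/first 26 > Route 17/first 21 > Route 17/second 18 > Route 24/second 16 > Route 10/first 10 > Route 9/first 8 > Route 9/second 5 > Route 10/second 3.
Fill Route 24 first block (4 at 26) → 15 left.
Route 17/first (21): +4 → 11 left.
Fill Route 17 second block (9 at 18) → 2 left.
Fill Route 24 second block (2 at 16) → 0 left.
Total = 26×4 + 21×4 + 18×9 + 16×2 = 382.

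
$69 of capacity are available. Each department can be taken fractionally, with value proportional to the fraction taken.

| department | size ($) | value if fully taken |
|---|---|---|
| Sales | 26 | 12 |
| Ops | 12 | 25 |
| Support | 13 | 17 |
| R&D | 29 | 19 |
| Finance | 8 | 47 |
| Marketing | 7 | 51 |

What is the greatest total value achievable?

Best value per unit of size first: Marketing 51/7≈7.29, Finance 47/8≈5.88, Ops 25/12≈2.08, Support 17/13≈1.31, R&D 19/29≈0.655, Sales 12/26≈0.462.
Marketing: take in full, 7 $ for value 51 — 62 left.
Take all of Finance (8 $, value 47) — 54 $ left.
Ops: take in full, 12 $ for value 25 — 42 left.
Take all of Support (13 $, value 17) — 29 $ left.
R&D: take in full, 29 $ for value 19 — 0 left.
Total value = 159.

159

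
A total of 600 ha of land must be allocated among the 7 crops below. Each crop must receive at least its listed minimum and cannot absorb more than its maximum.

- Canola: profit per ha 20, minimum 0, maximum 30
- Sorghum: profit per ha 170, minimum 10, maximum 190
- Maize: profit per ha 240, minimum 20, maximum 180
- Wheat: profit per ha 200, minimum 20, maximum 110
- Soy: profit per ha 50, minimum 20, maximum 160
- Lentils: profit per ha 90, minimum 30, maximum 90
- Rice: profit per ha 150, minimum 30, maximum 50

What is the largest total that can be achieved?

Meeting every minimum uses 0+10+20+20+20+30+30 = 130 ha, leaving 470.
Highest profit per ha first: Maize 240 > Wheat 200 > Sorghum 170 > Rice 150 > Lentils 90 > Soy 50 > Canola 20.
Maize takes 160 more to reach its cap of 180 → 310 left.
Wheat takes 90 more to reach its cap of 110 → 220 left.
Give Sorghum 180 more to hit its cap of 190 → 40 left.
Give Rice 20 more to hit its cap of 50 → 20 left.
Only 20 left; Lentils takes them to reach 50.
Total = 170×190 + 240×180 + 200×110 + 50×20 + 90×50 + 150×50 = 110500.

110500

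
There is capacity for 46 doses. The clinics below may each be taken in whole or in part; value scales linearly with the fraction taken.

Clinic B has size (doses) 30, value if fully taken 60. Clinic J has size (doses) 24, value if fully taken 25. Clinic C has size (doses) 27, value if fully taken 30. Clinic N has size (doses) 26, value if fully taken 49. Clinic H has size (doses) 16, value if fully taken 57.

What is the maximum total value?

117

Sort by value density: Clinic H 57/16≈3.56, Clinic B 60/30≈2, Clinic N 49/26≈1.88, Clinic C 30/27≈1.11, Clinic J 25/24≈1.04.
All 16 doses of Clinic H fit (value 57) — 30 remain.
Clinic B: take in full, 30 doses for value 60 — 0 left.
Total value = 117.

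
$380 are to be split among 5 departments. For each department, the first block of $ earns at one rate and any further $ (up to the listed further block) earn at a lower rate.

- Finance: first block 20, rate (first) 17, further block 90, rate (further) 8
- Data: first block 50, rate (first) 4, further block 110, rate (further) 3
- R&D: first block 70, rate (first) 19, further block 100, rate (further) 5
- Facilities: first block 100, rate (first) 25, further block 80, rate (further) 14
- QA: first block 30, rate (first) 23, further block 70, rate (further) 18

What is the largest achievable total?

Rank every tier by rate: Facilities/tier1 25 > QA/tier1 23 > R&D/tier1 19 > QA/tier2 18 > Finance/tier1 17 > Facilities/tier2 14 > Finance/tier2 8 > R&D/tier2 5 > Data/tier1 4 > Data/tier2 3.
Fill Facilities tier1 block (100 at 25) → 280 left.
QA tier1 at 23: fill all 30 → 250 left.
R&D tier1 at 19: fill all 70 → 180 left.
Fill QA tier2 block (70 at 18) → 110 left.
Finance/tier1 (17): +20 → 90 left.
Facilities tier2 at 14: fill all 80 → 10 left.
10 remain; put them into Finance tier2 at 8.
Total = 25×100 + 23×30 + 19×70 + 18×70 + 17×20 + 14×80 + 8×10 = 7320.

7320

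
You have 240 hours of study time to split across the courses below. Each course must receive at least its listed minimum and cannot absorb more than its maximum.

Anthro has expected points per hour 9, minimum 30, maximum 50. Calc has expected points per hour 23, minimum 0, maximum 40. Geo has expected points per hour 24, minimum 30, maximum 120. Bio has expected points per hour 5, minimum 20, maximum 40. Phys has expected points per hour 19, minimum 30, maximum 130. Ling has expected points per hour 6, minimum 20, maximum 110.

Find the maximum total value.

4400

Meeting every minimum uses 30+0+30+20+30+20 = 130 hours, leaving 110.
Rank by expected points per hour: Geo 24 > Calc 23 > Phys 19 > Anthro 9 > Ling 6 > Bio 5.
Give Geo 90 more to hit its cap of 120 → 20 left.
Calc has room for 40 more but only 20 remain, so it gets 20.
Total = 9×30 + 23×20 + 24×120 + 5×20 + 19×30 + 6×20 = 4400.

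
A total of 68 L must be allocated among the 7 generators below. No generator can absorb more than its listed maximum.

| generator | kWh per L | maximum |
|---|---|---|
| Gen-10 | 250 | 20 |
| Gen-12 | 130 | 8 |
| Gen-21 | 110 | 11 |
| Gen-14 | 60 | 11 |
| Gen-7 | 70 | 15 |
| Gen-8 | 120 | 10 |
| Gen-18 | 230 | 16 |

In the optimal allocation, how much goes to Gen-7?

3

Rank by kWh per L: Gen-10 250 > Gen-18 230 > Gen-12 130 > Gen-8 120 > Gen-21 110 > Gen-7 70 > Gen-14 60.
Gen-10: +20 to 20 (cap) — 48 left.
Gen-18 takes 16 to reach its cap of 16 — 32 left.
Gen-12: +8 to 8 (cap) — 24 left.
Give Gen-8 10 to hit its cap of 10 — 14 left.
Gen-21: +11 to 11 (cap) — 3 left.
Gen-7 has room for 15 but only 3 remain, so it gets 3.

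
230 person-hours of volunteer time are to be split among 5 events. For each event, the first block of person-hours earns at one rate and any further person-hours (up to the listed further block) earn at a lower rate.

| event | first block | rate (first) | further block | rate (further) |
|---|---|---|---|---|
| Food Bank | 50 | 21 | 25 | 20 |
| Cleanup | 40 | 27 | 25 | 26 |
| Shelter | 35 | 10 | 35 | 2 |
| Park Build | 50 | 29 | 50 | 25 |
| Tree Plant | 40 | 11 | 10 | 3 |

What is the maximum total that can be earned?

5780

Treat each block as its own option and order by rate: Park Build/tier1 29 > Cleanup/tier1 27 > Cleanup/tier2 26 > Park Build/tier2 25 > Food Bank/tier1 21 > Food Bank/tier2 20 > Tree Plant/tier1 11 > Shelter/tier1 10 > Tree Plant/tier2 3 > Shelter/tier2 2.
Park Build tier1 at 29: fill all 50 — 180 left.
Fill Cleanup tier1 block (40 at 27) — 140 left.
Cleanup tier2 at 26: fill all 25 — 115 left.
Park Build tier2 at 25: fill all 50 — 65 left.
Food Bank tier1 at 21: fill all 50 — 15 left.
Food Bank tier2 at 20: only 15 left, fill 15.
Total = 29×50 + 27×40 + 26×25 + 25×50 + 21×50 + 20×15 = 5780.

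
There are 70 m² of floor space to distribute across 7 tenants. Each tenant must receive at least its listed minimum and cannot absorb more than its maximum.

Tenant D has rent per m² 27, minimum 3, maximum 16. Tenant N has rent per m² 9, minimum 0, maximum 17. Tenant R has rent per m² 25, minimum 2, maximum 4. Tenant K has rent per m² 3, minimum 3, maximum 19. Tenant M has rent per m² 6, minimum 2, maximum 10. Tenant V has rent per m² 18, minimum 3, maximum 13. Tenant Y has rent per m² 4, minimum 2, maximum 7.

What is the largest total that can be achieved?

1016

Meeting every minimum uses 3+0+2+3+2+3+2 = 15 m², leaving 55.
Highest rent per m² first: Tenant D 27 > Tenant R 25 > Tenant V 18 > Tenant N 9 > Tenant M 6 > Tenant Y 4 > Tenant K 3.
Give Tenant D 13 more to hit its cap of 16 — 42 left.
Give Tenant R 2 more to hit its cap of 4 — 40 left.
Tenant V: +10 to 13 (cap) — 30 left.
Tenant N: +17 to 17 (cap) — 13 left.
Tenant M takes 8 more to reach its cap of 10 — 5 left.
Tenant Y: +5 to 7 (cap) — 0 left.
Total = 27×16 + 9×17 + 25×4 + 3×3 + 6×10 + 18×13 + 4×7 = 1016.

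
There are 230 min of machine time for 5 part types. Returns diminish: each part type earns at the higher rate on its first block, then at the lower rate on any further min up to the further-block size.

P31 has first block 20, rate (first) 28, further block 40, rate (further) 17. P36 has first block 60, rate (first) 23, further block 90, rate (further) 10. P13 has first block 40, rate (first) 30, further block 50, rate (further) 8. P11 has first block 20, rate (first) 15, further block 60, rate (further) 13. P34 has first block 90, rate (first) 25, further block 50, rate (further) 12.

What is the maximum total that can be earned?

5730

Rank every tier by rate: P13/tier1 30 > P31/tier1 28 > P34/tier1 25 > P36/tier1 23 > P31/tier2 17 > P11/tier1 15 > P11/tier2 13 > P34/tier2 12 > P36/tier2 10 > P13/tier2 8.
P13/tier1 (30): +40 — 190 left.
Fill P31 tier1 block (20 at 28) — 170 left.
Fill P34 tier1 block (90 at 25) — 80 left.
P36 tier1 at 23: fill all 60 — 20 left.
20 remain; put them into P31 tier2 at 17.
Total = 30×40 + 28×20 + 25×90 + 23×60 + 17×20 = 5730.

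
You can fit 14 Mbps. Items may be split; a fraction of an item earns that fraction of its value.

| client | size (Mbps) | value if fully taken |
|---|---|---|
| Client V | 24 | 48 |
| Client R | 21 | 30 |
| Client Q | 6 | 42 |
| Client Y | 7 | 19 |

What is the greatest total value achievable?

63

Best value per unit of size first: Client Q 42/6≈7, Client Y 19/7≈2.71, Client V 48/24≈2, Client R 30/21≈1.43.
Take all of Client Q (6 Mbps, value 42) ; 8 Mbps left.
Client Y: take in full, 7 Mbps for value 19 ; 1 left.
Fill the last 1 Mbps with part of Client V: 1/24 of it earns 2.
Total value = 63.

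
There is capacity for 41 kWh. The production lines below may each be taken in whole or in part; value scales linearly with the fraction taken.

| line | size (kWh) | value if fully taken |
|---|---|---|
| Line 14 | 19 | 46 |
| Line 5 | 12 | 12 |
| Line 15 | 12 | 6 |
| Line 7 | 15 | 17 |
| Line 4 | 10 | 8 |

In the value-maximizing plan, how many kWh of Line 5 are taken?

Sort by value density: Line 14 46/19≈2.42, Line 7 17/15≈1.13, Line 5 12/12≈1, Line 4 8/10≈0.8, Line 15 6/12≈0.5.
Line 14: take in full, 19 kWh for value 46 ; 22 left.
Line 7: take in full, 15 kWh for value 17 ; 7 left.
7 kWh left: a 7/12 share of Line 5 gives 12×7/12 = 7.

7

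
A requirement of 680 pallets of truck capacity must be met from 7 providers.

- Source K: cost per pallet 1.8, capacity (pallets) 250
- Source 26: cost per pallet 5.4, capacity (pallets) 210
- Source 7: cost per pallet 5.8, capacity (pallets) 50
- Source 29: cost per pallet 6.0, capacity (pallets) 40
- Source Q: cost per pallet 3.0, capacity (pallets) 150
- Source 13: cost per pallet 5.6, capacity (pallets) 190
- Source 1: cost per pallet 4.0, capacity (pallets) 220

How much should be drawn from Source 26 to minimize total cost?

Cheapest first:
Source K (1.8): use full 250 ; 430 pallets to go.
Source Q (3.0): use full 150 ; 280 pallets to go.
Take 220 from Source 1 at 4.0 ; need 60 more.
Source 26 at 5.4: take 60 of its 210 ; requirement met.
Source 13, Source 7, Source 29: unused.

60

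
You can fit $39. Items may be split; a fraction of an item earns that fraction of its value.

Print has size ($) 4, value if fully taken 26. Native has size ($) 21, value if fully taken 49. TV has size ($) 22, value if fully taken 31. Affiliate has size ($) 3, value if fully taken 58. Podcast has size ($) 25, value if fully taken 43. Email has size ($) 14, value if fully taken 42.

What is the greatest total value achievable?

Best value per unit of size first: Affiliate 58/3≈19.3, Print 26/4≈6.5, Email 42/14≈3, Native 49/21≈2.33, Podcast 43/25≈1.72, TV 31/22≈1.41.
Take all of Affiliate (3 $, value 58) — 36 $ left.
Take all of Print (4 $, value 26) — 32 $ left.
All 14 $ of Email fit (value 42) — 18 remain.
18 $ left: a 18/21 share of Native gives 49×18/21 = 42.
Total value = 168.

168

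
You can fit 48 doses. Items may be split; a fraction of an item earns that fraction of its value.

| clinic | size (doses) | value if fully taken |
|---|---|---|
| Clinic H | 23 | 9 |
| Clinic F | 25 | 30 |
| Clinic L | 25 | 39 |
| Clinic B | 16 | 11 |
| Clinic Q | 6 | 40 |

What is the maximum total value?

99.4

Best value per unit of size first: Clinic Q 40/6≈6.67, Clinic L 39/25≈1.56, Clinic F 30/25≈1.2, Clinic B 11/16≈0.688, Clinic H 9/23≈0.391.
Take all of Clinic Q (6 doses, value 40) ; 42 doses left.
Clinic L: take in full, 25 doses for value 39 ; 17 left.
Only 17 doses remain; take 17/25 of Clinic F for value 30×17/25 = 20.4.
Total value = 99.4.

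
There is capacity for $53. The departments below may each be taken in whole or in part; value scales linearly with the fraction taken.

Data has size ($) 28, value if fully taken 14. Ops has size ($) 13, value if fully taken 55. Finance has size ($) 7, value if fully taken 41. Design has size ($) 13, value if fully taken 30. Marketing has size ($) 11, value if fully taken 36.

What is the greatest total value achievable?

166.5

Rank by value-to-size ratio: Finance 41/7≈5.86, Ops 55/13≈4.23, Marketing 36/11≈3.27, Design 30/13≈2.31, Data 14/28≈0.5.
All 7 $ of Finance fit (value 41) — 46 remain.
Take all of Ops (13 $, value 55) — 33 $ left.
Marketing: take in full, 11 $ for value 36 — 22 left.
Take all of Design (13 $, value 30) — 9 $ left.
Fill the last 9 $ with part of Data: 9/28 of it earns 4.5.
Total value = 166.5.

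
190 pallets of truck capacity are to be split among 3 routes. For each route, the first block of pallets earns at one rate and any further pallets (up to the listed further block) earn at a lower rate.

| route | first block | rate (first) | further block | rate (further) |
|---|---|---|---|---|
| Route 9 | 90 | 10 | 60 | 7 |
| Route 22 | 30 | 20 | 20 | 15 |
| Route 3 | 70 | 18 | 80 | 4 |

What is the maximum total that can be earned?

2860

Treat each block as its own option and order by rate: Route 22/tier1 20 > Route 3/tier1 18 > Route 22/tier2 15 > Route 9/tier1 10 > Route 9/tier2 7 > Route 3/tier2 4.
Fill Route 22 tier1 block (30 at 20) → 160 left.
Route 3/tier1 (18): +70 → 90 left.
Fill Route 22 tier2 block (20 at 15) → 70 left.
Route 9/tier1: +70 of 90 at 10; pool empty.
Total = 20×30 + 18×70 + 15×20 + 10×70 = 2860.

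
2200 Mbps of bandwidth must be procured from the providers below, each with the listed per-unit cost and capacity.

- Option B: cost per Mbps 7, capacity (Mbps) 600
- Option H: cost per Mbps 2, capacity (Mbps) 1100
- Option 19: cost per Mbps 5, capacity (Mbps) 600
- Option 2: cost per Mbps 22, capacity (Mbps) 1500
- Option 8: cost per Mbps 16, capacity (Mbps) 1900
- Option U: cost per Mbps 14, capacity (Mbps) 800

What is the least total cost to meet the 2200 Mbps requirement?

Cheapest first:
Option H (2): use full 1100 ; 1100 Mbps to go.
Option 19 at 5: take all 600 Mbps ; 500 still needed.
Option B at 7: take 500 of its 600 ; requirement met.
Option U, Option 8, Option 2: unused.
Cost = 1100×2 + 600×5 + 500×7 = 8700.

8700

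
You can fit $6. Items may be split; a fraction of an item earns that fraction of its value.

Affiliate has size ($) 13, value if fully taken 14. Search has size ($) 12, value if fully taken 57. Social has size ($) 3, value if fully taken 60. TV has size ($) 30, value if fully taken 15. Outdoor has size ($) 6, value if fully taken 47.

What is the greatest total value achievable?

Best value per unit of size first: Social 60/3≈20, Outdoor 47/6≈7.83, Search 57/12≈4.75, Affiliate 14/13≈1.08, TV 15/30≈0.5.
Social: take in full, 3 $ for value 60 — 3 left.
Fill the last 3 $ with part of Outdoor: 3/6 of it earns 23.5.
Total value = 83.5.

83.5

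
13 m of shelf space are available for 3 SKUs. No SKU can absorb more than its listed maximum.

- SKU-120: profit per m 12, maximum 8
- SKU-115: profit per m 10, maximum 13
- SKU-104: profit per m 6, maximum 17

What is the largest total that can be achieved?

Order the SKUs by profit per m: SKU-120 12 > SKU-115 10 > SKU-104 6.
SKU-120: +8 to 8 (cap) — 5 left.
Only 5 left; SKU-115 takes them to reach 5.
Total = 12×8 + 10×5 = 146.

146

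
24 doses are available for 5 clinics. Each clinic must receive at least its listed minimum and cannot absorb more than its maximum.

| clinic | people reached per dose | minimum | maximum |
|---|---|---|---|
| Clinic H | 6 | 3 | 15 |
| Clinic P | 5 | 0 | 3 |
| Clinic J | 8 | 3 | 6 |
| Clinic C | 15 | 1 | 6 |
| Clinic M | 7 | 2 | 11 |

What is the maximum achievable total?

Meeting every minimum uses 3+0+3+1+2 = 9 doses, leaving 15.
Highest people reached per dose first: Clinic C 15 > Clinic J 8 > Clinic M 7 > Clinic H 6 > Clinic P 5.
Clinic C takes 5 more to reach its cap of 6 ; 10 left.
Give Clinic J 3 more to hit its cap of 6 ; 7 left.
Only 7 left; Clinic M takes them to reach 9.
Total = 6×3 + 8×6 + 15×6 + 7×9 = 219.

219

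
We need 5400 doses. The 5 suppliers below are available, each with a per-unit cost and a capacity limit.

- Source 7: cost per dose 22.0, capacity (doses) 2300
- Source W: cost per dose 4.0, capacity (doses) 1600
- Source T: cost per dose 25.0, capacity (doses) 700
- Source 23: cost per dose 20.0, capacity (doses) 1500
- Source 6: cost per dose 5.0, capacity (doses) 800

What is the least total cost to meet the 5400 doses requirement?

73400

Use suppliers in increasing cost order.
Take 1600 from Source W at 4.0 ; need 3800 more.
Source 6 at 5.0: take all 800 doses ; 3000 still needed.
Source 23 (20.0): use full 1500 ; 1500 doses to go.
Take 1500 from Source 7 at 22.0 to finish.
Source T: unused.
Cost = 1600×4.0 + 800×5.0 + 1500×20.0 + 1500×22.0 = 73400.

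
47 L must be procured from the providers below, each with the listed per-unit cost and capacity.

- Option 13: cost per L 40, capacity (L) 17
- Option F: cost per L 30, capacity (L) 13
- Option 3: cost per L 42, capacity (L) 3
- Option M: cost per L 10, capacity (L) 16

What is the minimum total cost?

Fill from the cheapest provider first.
Take 16 from Option M at 10 ; need 31 more.
Take 13 from Option F at 30 ; need 18 more.
Option 13 (40): use full 17 ; 1 L to go.
Option 3 (42): take the remaining 1 ; done.
Cost = 16×10 + 13×30 + 17×40 + 1×42 = 1272.

1272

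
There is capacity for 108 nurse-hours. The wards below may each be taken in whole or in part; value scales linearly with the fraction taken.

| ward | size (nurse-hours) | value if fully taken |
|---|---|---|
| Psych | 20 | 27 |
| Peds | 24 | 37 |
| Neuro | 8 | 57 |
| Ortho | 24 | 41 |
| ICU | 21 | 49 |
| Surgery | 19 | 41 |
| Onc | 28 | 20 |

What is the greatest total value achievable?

241.2

Best value per unit of size first: Neuro 57/8≈7.12, ICU 49/21≈2.33, Surgery 41/19≈2.16, Ortho 41/24≈1.71, Peds 37/24≈1.54, Psych 27/20≈1.35, Onc 20/28≈0.714.
Neuro: take in full, 8 nurse-hours for value 57 → 100 left.
ICU: take in full, 21 nurse-hours for value 49 → 79 left.
All 19 nurse-hours of Surgery fit (value 41) → 60 remain.
Take all of Ortho (24 nurse-hours, value 41) → 36 nurse-hours left.
Take all of Peds (24 nurse-hours, value 37) → 12 nurse-hours left.
12 nurse-hours left: a 12/20 share of Psych gives 27×12/20 = 16.2.
Total value = 241.2.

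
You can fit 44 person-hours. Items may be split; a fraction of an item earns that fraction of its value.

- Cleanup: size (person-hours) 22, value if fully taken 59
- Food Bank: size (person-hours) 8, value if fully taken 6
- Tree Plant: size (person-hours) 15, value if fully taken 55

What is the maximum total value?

Rank by value-to-size ratio: Tree Plant 55/15≈3.67, Cleanup 59/22≈2.68, Food Bank 6/8≈0.75.
Tree Plant: take in full, 15 person-hours for value 55 → 29 left.
Take all of Cleanup (22 person-hours, value 59) → 7 person-hours left.
Fill the last 7 person-hours with part of Food Bank: 7/8 of it earns 5.25.
Total value = 119.25.

119.25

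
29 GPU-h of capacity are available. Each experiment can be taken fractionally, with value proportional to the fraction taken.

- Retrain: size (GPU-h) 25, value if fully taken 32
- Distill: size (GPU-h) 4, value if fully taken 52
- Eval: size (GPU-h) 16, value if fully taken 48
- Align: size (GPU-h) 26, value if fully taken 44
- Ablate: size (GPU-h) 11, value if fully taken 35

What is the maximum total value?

Best value per unit of size first: Distill 52/4≈13, Ablate 35/11≈3.18, Eval 48/16≈3, Align 44/26≈1.69, Retrain 32/25≈1.28.
Distill: take in full, 4 GPU-h for value 52 — 25 left.
Take all of Ablate (11 GPU-h, value 35) — 14 GPU-h left.
Fill the last 14 GPU-h with part of Eval: 14/16 of it earns 42.
Total value = 129.

129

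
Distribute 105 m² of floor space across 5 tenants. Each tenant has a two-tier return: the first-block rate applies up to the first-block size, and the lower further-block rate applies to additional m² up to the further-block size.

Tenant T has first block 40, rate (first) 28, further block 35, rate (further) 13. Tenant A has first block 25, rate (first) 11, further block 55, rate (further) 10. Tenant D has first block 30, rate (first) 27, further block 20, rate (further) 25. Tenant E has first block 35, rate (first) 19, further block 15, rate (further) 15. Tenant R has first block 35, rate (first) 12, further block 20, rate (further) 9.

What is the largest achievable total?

Order all 10 blocks by rate: Tenant T/first 28 > Tenant D/first 27 > Tenant D/second 25 > Tenant E/first 19 > Tenant E/second 15 > Tenant T/second 13 > Tenant R/first 12 > Tenant A/first 11 > Tenant A/second 10 > Tenant R/second 9.
Fill Tenant T first block (40 at 28) → 65 left.
Tenant D first at 27: fill all 30 → 35 left.
Tenant D second at 25: fill all 20 → 15 left.
15 remain; put them into Tenant E first at 19.
Total = 28×40 + 27×30 + 25×20 + 19×15 = 2715.

2715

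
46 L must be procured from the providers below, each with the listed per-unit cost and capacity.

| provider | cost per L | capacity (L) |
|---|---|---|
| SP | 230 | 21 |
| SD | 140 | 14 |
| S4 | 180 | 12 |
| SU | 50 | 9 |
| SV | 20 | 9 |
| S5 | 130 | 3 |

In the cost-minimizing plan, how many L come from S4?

11

Fill from the cheapest provider first.
SV at 20: take all 9 L → 37 still needed.
Take 9 from SU at 50 → need 28 more.
Take 3 from S5 at 130 → need 25 more.
SD at 140: take all 14 L → 11 still needed.
S4 (180): take the remaining 11 → done.
SP: unused.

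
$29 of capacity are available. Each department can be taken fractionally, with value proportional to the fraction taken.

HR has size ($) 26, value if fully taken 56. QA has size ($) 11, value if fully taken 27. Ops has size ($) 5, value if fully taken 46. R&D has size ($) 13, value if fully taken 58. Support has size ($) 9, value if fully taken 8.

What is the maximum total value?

131

Best value per unit of size first: Ops 46/5≈9.2, R&D 58/13≈4.46, QA 27/11≈2.45, HR 56/26≈2.15, Support 8/9≈0.889.
Ops: take in full, 5 $ for value 46 → 24 left.
R&D: take in full, 13 $ for value 58 → 11 left.
QA: take in full, 11 $ for value 27 → 0 left.
Total value = 131.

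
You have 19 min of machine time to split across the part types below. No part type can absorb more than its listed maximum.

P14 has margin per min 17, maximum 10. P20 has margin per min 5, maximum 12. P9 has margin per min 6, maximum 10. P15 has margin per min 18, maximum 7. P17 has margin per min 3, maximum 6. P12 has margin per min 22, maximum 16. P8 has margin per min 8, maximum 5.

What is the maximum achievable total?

Rank by margin per min: P12 22 > P15 18 > P14 17 > P8 8 > P9 6 > P20 5 > P17 3.
P12 takes 16 to reach its cap of 16 ; 3 left.
P15 has room for 7 but only 3 remain, so it gets 3.
Total = 18×3 + 22×16 = 406.

406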